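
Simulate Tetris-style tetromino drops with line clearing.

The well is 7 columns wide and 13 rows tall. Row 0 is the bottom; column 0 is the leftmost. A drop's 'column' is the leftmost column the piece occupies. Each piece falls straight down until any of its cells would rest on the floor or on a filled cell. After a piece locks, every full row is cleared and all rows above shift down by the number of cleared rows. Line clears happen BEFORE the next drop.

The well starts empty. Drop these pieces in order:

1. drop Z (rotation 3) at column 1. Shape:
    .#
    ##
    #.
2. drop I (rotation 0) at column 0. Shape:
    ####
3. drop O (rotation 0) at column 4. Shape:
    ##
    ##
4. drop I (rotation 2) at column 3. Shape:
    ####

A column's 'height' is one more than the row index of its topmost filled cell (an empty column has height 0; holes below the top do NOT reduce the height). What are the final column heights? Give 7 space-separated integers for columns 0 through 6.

Drop 1: Z rot3 at col 1 lands with bottom-row=0; cleared 0 line(s) (total 0); column heights now [0 2 3 0 0 0 0], max=3
Drop 2: I rot0 at col 0 lands with bottom-row=3; cleared 0 line(s) (total 0); column heights now [4 4 4 4 0 0 0], max=4
Drop 3: O rot0 at col 4 lands with bottom-row=0; cleared 0 line(s) (total 0); column heights now [4 4 4 4 2 2 0], max=4
Drop 4: I rot2 at col 3 lands with bottom-row=4; cleared 0 line(s) (total 0); column heights now [4 4 4 5 5 5 5], max=5

Answer: 4 4 4 5 5 5 5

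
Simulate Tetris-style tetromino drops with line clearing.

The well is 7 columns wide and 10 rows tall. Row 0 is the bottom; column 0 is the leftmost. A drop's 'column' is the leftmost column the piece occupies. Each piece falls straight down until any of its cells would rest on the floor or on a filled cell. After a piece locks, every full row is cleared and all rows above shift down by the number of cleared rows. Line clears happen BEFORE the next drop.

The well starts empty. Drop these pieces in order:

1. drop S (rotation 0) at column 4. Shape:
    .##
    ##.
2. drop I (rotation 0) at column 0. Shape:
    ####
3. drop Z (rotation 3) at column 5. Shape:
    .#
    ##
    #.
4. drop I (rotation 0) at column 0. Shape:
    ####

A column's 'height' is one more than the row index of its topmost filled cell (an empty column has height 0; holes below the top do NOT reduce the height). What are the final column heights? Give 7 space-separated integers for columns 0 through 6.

Answer: 2 2 2 2 1 4 5

Derivation:
Drop 1: S rot0 at col 4 lands with bottom-row=0; cleared 0 line(s) (total 0); column heights now [0 0 0 0 1 2 2], max=2
Drop 2: I rot0 at col 0 lands with bottom-row=0; cleared 0 line(s) (total 0); column heights now [1 1 1 1 1 2 2], max=2
Drop 3: Z rot3 at col 5 lands with bottom-row=2; cleared 0 line(s) (total 0); column heights now [1 1 1 1 1 4 5], max=5
Drop 4: I rot0 at col 0 lands with bottom-row=1; cleared 0 line(s) (total 0); column heights now [2 2 2 2 1 4 5], max=5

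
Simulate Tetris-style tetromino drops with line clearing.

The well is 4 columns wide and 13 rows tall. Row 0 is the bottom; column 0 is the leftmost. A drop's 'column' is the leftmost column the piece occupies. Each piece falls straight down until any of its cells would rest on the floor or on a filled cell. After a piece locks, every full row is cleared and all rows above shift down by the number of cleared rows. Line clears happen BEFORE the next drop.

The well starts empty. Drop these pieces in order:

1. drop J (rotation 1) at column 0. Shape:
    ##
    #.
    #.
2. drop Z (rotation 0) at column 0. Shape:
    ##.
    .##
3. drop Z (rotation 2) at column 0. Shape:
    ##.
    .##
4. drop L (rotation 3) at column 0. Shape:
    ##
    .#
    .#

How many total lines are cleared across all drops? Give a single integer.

Drop 1: J rot1 at col 0 lands with bottom-row=0; cleared 0 line(s) (total 0); column heights now [3 3 0 0], max=3
Drop 2: Z rot0 at col 0 lands with bottom-row=3; cleared 0 line(s) (total 0); column heights now [5 5 4 0], max=5
Drop 3: Z rot2 at col 0 lands with bottom-row=5; cleared 0 line(s) (total 0); column heights now [7 7 6 0], max=7
Drop 4: L rot3 at col 0 lands with bottom-row=7; cleared 0 line(s) (total 0); column heights now [10 10 6 0], max=10

Answer: 0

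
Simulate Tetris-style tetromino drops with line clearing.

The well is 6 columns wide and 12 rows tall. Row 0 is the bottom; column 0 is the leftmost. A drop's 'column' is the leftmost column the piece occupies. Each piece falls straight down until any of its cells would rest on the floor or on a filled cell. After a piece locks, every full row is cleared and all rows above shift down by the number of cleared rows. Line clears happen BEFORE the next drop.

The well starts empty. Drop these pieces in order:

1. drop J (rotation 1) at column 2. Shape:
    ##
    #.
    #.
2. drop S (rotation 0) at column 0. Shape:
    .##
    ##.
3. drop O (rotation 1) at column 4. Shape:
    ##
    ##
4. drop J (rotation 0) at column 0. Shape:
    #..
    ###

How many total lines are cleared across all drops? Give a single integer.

Answer: 0

Derivation:
Drop 1: J rot1 at col 2 lands with bottom-row=0; cleared 0 line(s) (total 0); column heights now [0 0 3 3 0 0], max=3
Drop 2: S rot0 at col 0 lands with bottom-row=2; cleared 0 line(s) (total 0); column heights now [3 4 4 3 0 0], max=4
Drop 3: O rot1 at col 4 lands with bottom-row=0; cleared 0 line(s) (total 0); column heights now [3 4 4 3 2 2], max=4
Drop 4: J rot0 at col 0 lands with bottom-row=4; cleared 0 line(s) (total 0); column heights now [6 5 5 3 2 2], max=6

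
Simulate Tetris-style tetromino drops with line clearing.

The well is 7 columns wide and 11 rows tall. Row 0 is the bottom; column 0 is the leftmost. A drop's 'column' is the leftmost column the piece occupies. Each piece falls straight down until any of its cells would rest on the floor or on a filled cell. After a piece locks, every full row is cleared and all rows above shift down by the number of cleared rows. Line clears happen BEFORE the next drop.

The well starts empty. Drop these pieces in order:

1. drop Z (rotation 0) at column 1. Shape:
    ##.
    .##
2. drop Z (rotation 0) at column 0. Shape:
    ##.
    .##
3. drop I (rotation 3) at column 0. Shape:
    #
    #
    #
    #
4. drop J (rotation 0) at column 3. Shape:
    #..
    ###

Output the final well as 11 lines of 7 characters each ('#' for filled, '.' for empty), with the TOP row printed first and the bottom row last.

Drop 1: Z rot0 at col 1 lands with bottom-row=0; cleared 0 line(s) (total 0); column heights now [0 2 2 1 0 0 0], max=2
Drop 2: Z rot0 at col 0 lands with bottom-row=2; cleared 0 line(s) (total 0); column heights now [4 4 3 1 0 0 0], max=4
Drop 3: I rot3 at col 0 lands with bottom-row=4; cleared 0 line(s) (total 0); column heights now [8 4 3 1 0 0 0], max=8
Drop 4: J rot0 at col 3 lands with bottom-row=1; cleared 0 line(s) (total 0); column heights now [8 4 3 3 2 2 0], max=8

Answer: .......
.......
.......
#......
#......
#......
#......
##.....
.###...
.#####.
..##...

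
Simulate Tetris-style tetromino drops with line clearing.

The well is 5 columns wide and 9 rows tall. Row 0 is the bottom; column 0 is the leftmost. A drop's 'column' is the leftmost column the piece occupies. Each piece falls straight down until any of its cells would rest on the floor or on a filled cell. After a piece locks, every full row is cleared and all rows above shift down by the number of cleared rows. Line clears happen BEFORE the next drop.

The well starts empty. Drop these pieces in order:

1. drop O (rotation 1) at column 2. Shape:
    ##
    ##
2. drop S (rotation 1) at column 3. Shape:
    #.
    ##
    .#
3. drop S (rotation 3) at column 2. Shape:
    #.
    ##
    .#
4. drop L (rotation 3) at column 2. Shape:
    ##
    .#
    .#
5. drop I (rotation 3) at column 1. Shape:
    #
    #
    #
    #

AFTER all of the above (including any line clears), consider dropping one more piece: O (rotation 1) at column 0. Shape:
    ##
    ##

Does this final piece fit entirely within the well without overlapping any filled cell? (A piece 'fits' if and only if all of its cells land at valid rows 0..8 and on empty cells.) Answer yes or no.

Answer: yes

Derivation:
Drop 1: O rot1 at col 2 lands with bottom-row=0; cleared 0 line(s) (total 0); column heights now [0 0 2 2 0], max=2
Drop 2: S rot1 at col 3 lands with bottom-row=1; cleared 0 line(s) (total 0); column heights now [0 0 2 4 3], max=4
Drop 3: S rot3 at col 2 lands with bottom-row=4; cleared 0 line(s) (total 0); column heights now [0 0 7 6 3], max=7
Drop 4: L rot3 at col 2 lands with bottom-row=6; cleared 0 line(s) (total 0); column heights now [0 0 9 9 3], max=9
Drop 5: I rot3 at col 1 lands with bottom-row=0; cleared 0 line(s) (total 0); column heights now [0 4 9 9 3], max=9
Test piece O rot1 at col 0 (width 2): heights before test = [0 4 9 9 3]; fits = True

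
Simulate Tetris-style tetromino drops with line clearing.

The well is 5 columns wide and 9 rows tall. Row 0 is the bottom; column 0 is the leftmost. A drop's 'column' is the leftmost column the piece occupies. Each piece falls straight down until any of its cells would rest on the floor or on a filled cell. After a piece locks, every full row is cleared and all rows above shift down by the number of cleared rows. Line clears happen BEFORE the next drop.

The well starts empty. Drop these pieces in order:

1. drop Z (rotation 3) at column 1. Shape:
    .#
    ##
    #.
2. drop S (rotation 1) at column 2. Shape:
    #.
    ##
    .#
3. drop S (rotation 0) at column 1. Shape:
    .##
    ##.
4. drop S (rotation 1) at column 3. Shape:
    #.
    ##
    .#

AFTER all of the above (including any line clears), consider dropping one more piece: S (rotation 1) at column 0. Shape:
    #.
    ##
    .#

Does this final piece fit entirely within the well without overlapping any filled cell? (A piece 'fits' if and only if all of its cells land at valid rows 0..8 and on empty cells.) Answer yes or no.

Drop 1: Z rot3 at col 1 lands with bottom-row=0; cleared 0 line(s) (total 0); column heights now [0 2 3 0 0], max=3
Drop 2: S rot1 at col 2 lands with bottom-row=2; cleared 0 line(s) (total 0); column heights now [0 2 5 4 0], max=5
Drop 3: S rot0 at col 1 lands with bottom-row=5; cleared 0 line(s) (total 0); column heights now [0 6 7 7 0], max=7
Drop 4: S rot1 at col 3 lands with bottom-row=6; cleared 0 line(s) (total 0); column heights now [0 6 7 9 8], max=9
Test piece S rot1 at col 0 (width 2): heights before test = [0 6 7 9 8]; fits = True

Answer: yes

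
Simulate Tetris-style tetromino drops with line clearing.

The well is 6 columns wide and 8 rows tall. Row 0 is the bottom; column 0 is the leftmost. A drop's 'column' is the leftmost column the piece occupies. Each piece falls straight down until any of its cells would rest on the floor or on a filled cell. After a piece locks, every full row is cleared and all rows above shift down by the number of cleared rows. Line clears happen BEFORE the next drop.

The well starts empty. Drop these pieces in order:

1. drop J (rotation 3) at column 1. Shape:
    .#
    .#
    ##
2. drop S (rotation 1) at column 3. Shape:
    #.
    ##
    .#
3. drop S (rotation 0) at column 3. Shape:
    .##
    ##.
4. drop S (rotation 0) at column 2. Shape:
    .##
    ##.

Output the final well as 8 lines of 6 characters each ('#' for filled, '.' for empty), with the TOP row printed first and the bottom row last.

Answer: ......
......
...##.
..####
...##.
..##..
..###.
.##.#.

Derivation:
Drop 1: J rot3 at col 1 lands with bottom-row=0; cleared 0 line(s) (total 0); column heights now [0 1 3 0 0 0], max=3
Drop 2: S rot1 at col 3 lands with bottom-row=0; cleared 0 line(s) (total 0); column heights now [0 1 3 3 2 0], max=3
Drop 3: S rot0 at col 3 lands with bottom-row=3; cleared 0 line(s) (total 0); column heights now [0 1 3 4 5 5], max=5
Drop 4: S rot0 at col 2 lands with bottom-row=4; cleared 0 line(s) (total 0); column heights now [0 1 5 6 6 5], max=6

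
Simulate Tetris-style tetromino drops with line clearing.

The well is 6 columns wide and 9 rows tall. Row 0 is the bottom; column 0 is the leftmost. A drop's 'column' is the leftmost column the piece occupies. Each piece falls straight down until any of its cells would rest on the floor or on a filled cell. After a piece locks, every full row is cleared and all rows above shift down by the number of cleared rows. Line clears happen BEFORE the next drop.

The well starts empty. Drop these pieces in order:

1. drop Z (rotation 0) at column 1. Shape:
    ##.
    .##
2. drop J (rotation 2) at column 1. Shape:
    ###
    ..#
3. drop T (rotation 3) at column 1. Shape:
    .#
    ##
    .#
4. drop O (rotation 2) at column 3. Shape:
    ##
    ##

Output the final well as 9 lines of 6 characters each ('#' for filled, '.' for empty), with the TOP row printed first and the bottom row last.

Drop 1: Z rot0 at col 1 lands with bottom-row=0; cleared 0 line(s) (total 0); column heights now [0 2 2 1 0 0], max=2
Drop 2: J rot2 at col 1 lands with bottom-row=1; cleared 0 line(s) (total 0); column heights now [0 3 3 3 0 0], max=3
Drop 3: T rot3 at col 1 lands with bottom-row=3; cleared 0 line(s) (total 0); column heights now [0 5 6 3 0 0], max=6
Drop 4: O rot2 at col 3 lands with bottom-row=3; cleared 0 line(s) (total 0); column heights now [0 5 6 5 5 0], max=6

Answer: ......
......
......
..#...
.####.
..###.
.###..
.###..
..##..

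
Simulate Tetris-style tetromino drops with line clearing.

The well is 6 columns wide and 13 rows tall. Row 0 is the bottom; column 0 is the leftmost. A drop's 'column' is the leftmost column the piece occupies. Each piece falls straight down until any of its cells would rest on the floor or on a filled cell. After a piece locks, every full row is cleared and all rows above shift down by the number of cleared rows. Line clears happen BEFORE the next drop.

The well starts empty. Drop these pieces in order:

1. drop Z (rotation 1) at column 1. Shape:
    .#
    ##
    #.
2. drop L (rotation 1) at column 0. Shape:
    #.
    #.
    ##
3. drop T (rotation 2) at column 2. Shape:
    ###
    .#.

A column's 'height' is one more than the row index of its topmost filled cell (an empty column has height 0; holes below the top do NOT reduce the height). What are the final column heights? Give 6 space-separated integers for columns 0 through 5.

Drop 1: Z rot1 at col 1 lands with bottom-row=0; cleared 0 line(s) (total 0); column heights now [0 2 3 0 0 0], max=3
Drop 2: L rot1 at col 0 lands with bottom-row=2; cleared 0 line(s) (total 0); column heights now [5 3 3 0 0 0], max=5
Drop 3: T rot2 at col 2 lands with bottom-row=2; cleared 0 line(s) (total 0); column heights now [5 3 4 4 4 0], max=5

Answer: 5 3 4 4 4 0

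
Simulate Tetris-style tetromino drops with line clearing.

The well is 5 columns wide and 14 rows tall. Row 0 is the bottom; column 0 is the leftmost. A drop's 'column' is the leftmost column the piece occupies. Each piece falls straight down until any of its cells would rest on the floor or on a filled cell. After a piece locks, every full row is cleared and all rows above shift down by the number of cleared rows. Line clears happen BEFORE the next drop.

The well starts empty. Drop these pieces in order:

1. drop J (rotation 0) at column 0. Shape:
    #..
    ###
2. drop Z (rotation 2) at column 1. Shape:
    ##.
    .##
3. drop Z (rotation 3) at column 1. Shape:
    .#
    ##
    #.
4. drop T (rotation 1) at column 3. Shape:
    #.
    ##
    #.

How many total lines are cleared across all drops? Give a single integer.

Drop 1: J rot0 at col 0 lands with bottom-row=0; cleared 0 line(s) (total 0); column heights now [2 1 1 0 0], max=2
Drop 2: Z rot2 at col 1 lands with bottom-row=1; cleared 0 line(s) (total 0); column heights now [2 3 3 2 0], max=3
Drop 3: Z rot3 at col 1 lands with bottom-row=3; cleared 0 line(s) (total 0); column heights now [2 5 6 2 0], max=6
Drop 4: T rot1 at col 3 lands with bottom-row=2; cleared 0 line(s) (total 0); column heights now [2 5 6 5 4], max=6

Answer: 0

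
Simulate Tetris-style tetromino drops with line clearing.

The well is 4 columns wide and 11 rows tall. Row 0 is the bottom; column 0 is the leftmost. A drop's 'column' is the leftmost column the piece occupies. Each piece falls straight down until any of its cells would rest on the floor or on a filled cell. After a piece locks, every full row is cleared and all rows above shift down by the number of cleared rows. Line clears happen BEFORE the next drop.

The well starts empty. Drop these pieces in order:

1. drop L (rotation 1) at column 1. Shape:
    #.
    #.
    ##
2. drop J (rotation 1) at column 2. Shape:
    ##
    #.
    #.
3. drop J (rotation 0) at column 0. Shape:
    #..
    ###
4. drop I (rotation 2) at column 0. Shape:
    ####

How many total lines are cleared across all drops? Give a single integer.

Answer: 1

Derivation:
Drop 1: L rot1 at col 1 lands with bottom-row=0; cleared 0 line(s) (total 0); column heights now [0 3 1 0], max=3
Drop 2: J rot1 at col 2 lands with bottom-row=1; cleared 0 line(s) (total 0); column heights now [0 3 4 4], max=4
Drop 3: J rot0 at col 0 lands with bottom-row=4; cleared 0 line(s) (total 0); column heights now [6 5 5 4], max=6
Drop 4: I rot2 at col 0 lands with bottom-row=6; cleared 1 line(s) (total 1); column heights now [6 5 5 4], max=6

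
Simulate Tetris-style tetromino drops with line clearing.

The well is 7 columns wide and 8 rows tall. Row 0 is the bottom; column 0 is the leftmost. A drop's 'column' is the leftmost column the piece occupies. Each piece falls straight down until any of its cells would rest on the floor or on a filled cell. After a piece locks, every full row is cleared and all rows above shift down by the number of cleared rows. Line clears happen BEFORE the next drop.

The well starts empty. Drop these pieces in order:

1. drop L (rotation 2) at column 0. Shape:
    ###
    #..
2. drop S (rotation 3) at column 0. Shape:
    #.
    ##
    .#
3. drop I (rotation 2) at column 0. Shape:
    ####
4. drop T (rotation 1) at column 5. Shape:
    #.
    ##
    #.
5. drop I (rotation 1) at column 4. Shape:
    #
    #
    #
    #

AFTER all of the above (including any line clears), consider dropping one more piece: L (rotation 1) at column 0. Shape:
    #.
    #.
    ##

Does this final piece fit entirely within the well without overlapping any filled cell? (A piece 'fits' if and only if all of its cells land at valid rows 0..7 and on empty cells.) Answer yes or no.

Answer: no

Derivation:
Drop 1: L rot2 at col 0 lands with bottom-row=0; cleared 0 line(s) (total 0); column heights now [2 2 2 0 0 0 0], max=2
Drop 2: S rot3 at col 0 lands with bottom-row=2; cleared 0 line(s) (total 0); column heights now [5 4 2 0 0 0 0], max=5
Drop 3: I rot2 at col 0 lands with bottom-row=5; cleared 0 line(s) (total 0); column heights now [6 6 6 6 0 0 0], max=6
Drop 4: T rot1 at col 5 lands with bottom-row=0; cleared 0 line(s) (total 0); column heights now [6 6 6 6 0 3 2], max=6
Drop 5: I rot1 at col 4 lands with bottom-row=0; cleared 0 line(s) (total 0); column heights now [6 6 6 6 4 3 2], max=6
Test piece L rot1 at col 0 (width 2): heights before test = [6 6 6 6 4 3 2]; fits = False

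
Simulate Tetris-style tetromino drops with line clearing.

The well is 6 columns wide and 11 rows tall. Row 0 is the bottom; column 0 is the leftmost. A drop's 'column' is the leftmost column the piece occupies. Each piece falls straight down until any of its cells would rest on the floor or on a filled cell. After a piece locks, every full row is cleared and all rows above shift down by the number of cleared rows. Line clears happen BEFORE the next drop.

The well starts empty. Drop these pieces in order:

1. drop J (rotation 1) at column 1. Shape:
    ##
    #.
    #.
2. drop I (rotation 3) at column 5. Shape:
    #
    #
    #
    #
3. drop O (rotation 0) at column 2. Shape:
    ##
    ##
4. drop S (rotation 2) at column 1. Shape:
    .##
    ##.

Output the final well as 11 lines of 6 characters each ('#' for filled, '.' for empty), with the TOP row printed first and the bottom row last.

Answer: ......
......
......
......
..##..
.##...
..##..
..##.#
.##..#
.#...#
.#...#

Derivation:
Drop 1: J rot1 at col 1 lands with bottom-row=0; cleared 0 line(s) (total 0); column heights now [0 3 3 0 0 0], max=3
Drop 2: I rot3 at col 5 lands with bottom-row=0; cleared 0 line(s) (total 0); column heights now [0 3 3 0 0 4], max=4
Drop 3: O rot0 at col 2 lands with bottom-row=3; cleared 0 line(s) (total 0); column heights now [0 3 5 5 0 4], max=5
Drop 4: S rot2 at col 1 lands with bottom-row=5; cleared 0 line(s) (total 0); column heights now [0 6 7 7 0 4], max=7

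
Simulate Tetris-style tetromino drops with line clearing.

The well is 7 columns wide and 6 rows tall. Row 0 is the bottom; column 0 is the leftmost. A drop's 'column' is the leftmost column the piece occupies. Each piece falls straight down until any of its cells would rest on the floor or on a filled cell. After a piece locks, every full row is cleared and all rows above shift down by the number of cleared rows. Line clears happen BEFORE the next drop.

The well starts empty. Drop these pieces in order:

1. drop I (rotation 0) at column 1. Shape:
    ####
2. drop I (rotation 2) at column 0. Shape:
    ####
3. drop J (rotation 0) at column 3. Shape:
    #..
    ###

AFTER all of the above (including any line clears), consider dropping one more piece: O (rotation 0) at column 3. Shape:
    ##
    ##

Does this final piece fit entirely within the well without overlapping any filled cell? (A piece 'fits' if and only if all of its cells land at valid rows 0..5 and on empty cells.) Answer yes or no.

Drop 1: I rot0 at col 1 lands with bottom-row=0; cleared 0 line(s) (total 0); column heights now [0 1 1 1 1 0 0], max=1
Drop 2: I rot2 at col 0 lands with bottom-row=1; cleared 0 line(s) (total 0); column heights now [2 2 2 2 1 0 0], max=2
Drop 3: J rot0 at col 3 lands with bottom-row=2; cleared 0 line(s) (total 0); column heights now [2 2 2 4 3 3 0], max=4
Test piece O rot0 at col 3 (width 2): heights before test = [2 2 2 4 3 3 0]; fits = True

Answer: yes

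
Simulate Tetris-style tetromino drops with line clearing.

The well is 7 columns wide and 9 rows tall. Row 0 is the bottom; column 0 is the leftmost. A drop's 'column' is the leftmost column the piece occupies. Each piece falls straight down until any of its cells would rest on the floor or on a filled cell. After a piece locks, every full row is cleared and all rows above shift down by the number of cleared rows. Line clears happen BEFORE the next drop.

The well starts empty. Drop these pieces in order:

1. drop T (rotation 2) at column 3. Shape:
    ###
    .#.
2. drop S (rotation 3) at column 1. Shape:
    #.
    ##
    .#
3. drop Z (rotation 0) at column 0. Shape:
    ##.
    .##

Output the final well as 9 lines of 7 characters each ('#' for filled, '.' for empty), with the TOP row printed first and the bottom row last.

Answer: .......
.......
.......
.......
##.....
.##....
.#.....
.#####.
..#.#..

Derivation:
Drop 1: T rot2 at col 3 lands with bottom-row=0; cleared 0 line(s) (total 0); column heights now [0 0 0 2 2 2 0], max=2
Drop 2: S rot3 at col 1 lands with bottom-row=0; cleared 0 line(s) (total 0); column heights now [0 3 2 2 2 2 0], max=3
Drop 3: Z rot0 at col 0 lands with bottom-row=3; cleared 0 line(s) (total 0); column heights now [5 5 4 2 2 2 0], max=5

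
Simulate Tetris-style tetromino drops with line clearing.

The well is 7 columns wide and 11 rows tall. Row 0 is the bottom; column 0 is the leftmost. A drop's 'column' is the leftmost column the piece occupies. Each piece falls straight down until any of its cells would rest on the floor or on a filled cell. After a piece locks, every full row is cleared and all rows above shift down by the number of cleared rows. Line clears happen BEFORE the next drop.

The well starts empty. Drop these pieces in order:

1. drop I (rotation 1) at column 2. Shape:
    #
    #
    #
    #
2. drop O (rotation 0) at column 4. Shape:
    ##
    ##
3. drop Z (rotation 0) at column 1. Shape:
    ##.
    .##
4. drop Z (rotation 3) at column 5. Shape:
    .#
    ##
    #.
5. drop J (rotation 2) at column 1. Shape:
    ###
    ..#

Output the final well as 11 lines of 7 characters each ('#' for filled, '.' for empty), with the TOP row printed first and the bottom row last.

Drop 1: I rot1 at col 2 lands with bottom-row=0; cleared 0 line(s) (total 0); column heights now [0 0 4 0 0 0 0], max=4
Drop 2: O rot0 at col 4 lands with bottom-row=0; cleared 0 line(s) (total 0); column heights now [0 0 4 0 2 2 0], max=4
Drop 3: Z rot0 at col 1 lands with bottom-row=4; cleared 0 line(s) (total 0); column heights now [0 6 6 5 2 2 0], max=6
Drop 4: Z rot3 at col 5 lands with bottom-row=2; cleared 0 line(s) (total 0); column heights now [0 6 6 5 2 4 5], max=6
Drop 5: J rot2 at col 1 lands with bottom-row=5; cleared 0 line(s) (total 0); column heights now [0 7 7 7 2 4 5], max=7

Answer: .......
.......
.......
.......
.###...
.###...
..##..#
..#..##
..#..#.
..#.##.
..#.##.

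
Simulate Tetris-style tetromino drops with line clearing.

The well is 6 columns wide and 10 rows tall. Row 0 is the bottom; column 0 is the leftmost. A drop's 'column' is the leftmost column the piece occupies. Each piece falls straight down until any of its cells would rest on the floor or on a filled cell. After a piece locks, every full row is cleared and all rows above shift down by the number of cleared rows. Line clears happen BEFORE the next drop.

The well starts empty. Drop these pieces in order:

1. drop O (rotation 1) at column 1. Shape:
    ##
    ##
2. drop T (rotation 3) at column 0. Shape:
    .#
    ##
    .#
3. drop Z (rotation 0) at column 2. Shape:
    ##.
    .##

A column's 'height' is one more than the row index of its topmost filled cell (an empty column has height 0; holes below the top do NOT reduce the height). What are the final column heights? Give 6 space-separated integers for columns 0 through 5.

Drop 1: O rot1 at col 1 lands with bottom-row=0; cleared 0 line(s) (total 0); column heights now [0 2 2 0 0 0], max=2
Drop 2: T rot3 at col 0 lands with bottom-row=2; cleared 0 line(s) (total 0); column heights now [4 5 2 0 0 0], max=5
Drop 3: Z rot0 at col 2 lands with bottom-row=1; cleared 0 line(s) (total 0); column heights now [4 5 3 3 2 0], max=5

Answer: 4 5 3 3 2 0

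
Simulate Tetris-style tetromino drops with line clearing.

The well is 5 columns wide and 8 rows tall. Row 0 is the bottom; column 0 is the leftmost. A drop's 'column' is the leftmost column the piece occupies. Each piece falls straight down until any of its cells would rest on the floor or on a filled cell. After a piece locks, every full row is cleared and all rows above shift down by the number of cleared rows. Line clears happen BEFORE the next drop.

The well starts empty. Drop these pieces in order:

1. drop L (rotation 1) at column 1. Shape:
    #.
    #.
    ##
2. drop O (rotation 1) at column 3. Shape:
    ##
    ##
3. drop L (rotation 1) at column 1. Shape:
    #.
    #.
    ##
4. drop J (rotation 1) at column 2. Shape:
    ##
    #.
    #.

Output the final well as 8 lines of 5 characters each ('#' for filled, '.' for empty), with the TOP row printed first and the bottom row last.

Drop 1: L rot1 at col 1 lands with bottom-row=0; cleared 0 line(s) (total 0); column heights now [0 3 1 0 0], max=3
Drop 2: O rot1 at col 3 lands with bottom-row=0; cleared 0 line(s) (total 0); column heights now [0 3 1 2 2], max=3
Drop 3: L rot1 at col 1 lands with bottom-row=3; cleared 0 line(s) (total 0); column heights now [0 6 4 2 2], max=6
Drop 4: J rot1 at col 2 lands with bottom-row=4; cleared 0 line(s) (total 0); column heights now [0 6 7 7 2], max=7

Answer: .....
..##.
.##..
.##..
.##..
.#...
.#.##
.####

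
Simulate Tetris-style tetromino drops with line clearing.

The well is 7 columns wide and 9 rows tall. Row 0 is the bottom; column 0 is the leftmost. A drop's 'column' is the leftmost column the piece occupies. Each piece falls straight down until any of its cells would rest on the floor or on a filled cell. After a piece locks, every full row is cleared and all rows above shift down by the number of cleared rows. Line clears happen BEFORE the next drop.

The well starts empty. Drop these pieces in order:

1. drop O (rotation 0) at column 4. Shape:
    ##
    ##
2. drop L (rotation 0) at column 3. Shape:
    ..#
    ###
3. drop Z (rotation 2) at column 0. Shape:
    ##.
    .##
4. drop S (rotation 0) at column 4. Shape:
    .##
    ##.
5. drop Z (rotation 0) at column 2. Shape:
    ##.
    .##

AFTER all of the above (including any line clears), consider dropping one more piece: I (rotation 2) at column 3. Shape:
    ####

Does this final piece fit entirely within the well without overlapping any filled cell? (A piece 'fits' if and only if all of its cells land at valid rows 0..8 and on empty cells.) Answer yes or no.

Drop 1: O rot0 at col 4 lands with bottom-row=0; cleared 0 line(s) (total 0); column heights now [0 0 0 0 2 2 0], max=2
Drop 2: L rot0 at col 3 lands with bottom-row=2; cleared 0 line(s) (total 0); column heights now [0 0 0 3 3 4 0], max=4
Drop 3: Z rot2 at col 0 lands with bottom-row=0; cleared 0 line(s) (total 0); column heights now [2 2 1 3 3 4 0], max=4
Drop 4: S rot0 at col 4 lands with bottom-row=4; cleared 0 line(s) (total 0); column heights now [2 2 1 3 5 6 6], max=6
Drop 5: Z rot0 at col 2 lands with bottom-row=5; cleared 0 line(s) (total 0); column heights now [2 2 7 7 6 6 6], max=7
Test piece I rot2 at col 3 (width 4): heights before test = [2 2 7 7 6 6 6]; fits = True

Answer: yes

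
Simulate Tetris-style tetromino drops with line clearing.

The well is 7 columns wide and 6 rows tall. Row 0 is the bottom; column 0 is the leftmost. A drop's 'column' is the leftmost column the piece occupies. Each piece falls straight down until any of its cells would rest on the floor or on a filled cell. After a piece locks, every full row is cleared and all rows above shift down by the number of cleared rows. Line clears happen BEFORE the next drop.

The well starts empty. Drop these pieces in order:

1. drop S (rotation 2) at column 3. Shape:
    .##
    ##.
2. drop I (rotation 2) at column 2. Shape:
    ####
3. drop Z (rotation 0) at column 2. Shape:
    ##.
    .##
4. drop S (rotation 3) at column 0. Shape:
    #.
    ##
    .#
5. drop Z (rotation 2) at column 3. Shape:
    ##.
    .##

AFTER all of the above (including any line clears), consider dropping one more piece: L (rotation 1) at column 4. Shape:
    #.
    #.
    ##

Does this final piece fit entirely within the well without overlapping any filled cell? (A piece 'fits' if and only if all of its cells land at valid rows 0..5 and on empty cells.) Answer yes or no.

Drop 1: S rot2 at col 3 lands with bottom-row=0; cleared 0 line(s) (total 0); column heights now [0 0 0 1 2 2 0], max=2
Drop 2: I rot2 at col 2 lands with bottom-row=2; cleared 0 line(s) (total 0); column heights now [0 0 3 3 3 3 0], max=3
Drop 3: Z rot0 at col 2 lands with bottom-row=3; cleared 0 line(s) (total 0); column heights now [0 0 5 5 4 3 0], max=5
Drop 4: S rot3 at col 0 lands with bottom-row=0; cleared 0 line(s) (total 0); column heights now [3 2 5 5 4 3 0], max=5
Drop 5: Z rot2 at col 3 lands with bottom-row=4; cleared 0 line(s) (total 0); column heights now [3 2 5 6 6 5 0], max=6
Test piece L rot1 at col 4 (width 2): heights before test = [3 2 5 6 6 5 0]; fits = False

Answer: no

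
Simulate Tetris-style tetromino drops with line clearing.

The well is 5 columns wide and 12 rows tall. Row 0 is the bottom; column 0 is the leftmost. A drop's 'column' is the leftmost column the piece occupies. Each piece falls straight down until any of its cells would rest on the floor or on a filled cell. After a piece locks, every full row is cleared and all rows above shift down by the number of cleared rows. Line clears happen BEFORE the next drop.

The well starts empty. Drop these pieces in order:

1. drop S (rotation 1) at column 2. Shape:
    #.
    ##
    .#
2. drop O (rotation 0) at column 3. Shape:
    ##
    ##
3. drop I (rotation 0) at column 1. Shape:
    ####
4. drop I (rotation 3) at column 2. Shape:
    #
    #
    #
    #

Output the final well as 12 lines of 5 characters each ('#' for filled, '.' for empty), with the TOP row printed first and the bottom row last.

Answer: .....
.....
.....
..#..
..#..
..#..
..#..
.####
...##
..###
..##.
...#.

Derivation:
Drop 1: S rot1 at col 2 lands with bottom-row=0; cleared 0 line(s) (total 0); column heights now [0 0 3 2 0], max=3
Drop 2: O rot0 at col 3 lands with bottom-row=2; cleared 0 line(s) (total 0); column heights now [0 0 3 4 4], max=4
Drop 3: I rot0 at col 1 lands with bottom-row=4; cleared 0 line(s) (total 0); column heights now [0 5 5 5 5], max=5
Drop 4: I rot3 at col 2 lands with bottom-row=5; cleared 0 line(s) (total 0); column heights now [0 5 9 5 5], max=9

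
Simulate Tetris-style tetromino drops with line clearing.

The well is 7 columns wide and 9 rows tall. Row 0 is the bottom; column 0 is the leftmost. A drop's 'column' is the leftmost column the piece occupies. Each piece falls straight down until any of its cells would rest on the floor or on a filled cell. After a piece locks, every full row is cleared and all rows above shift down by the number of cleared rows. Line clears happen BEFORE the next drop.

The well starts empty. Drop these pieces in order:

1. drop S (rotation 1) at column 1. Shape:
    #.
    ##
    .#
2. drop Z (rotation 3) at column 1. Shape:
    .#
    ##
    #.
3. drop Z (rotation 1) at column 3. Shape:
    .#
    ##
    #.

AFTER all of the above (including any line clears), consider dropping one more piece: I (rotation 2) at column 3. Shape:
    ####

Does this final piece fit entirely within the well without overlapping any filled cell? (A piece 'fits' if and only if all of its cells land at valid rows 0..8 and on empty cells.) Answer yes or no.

Drop 1: S rot1 at col 1 lands with bottom-row=0; cleared 0 line(s) (total 0); column heights now [0 3 2 0 0 0 0], max=3
Drop 2: Z rot3 at col 1 lands with bottom-row=3; cleared 0 line(s) (total 0); column heights now [0 5 6 0 0 0 0], max=6
Drop 3: Z rot1 at col 3 lands with bottom-row=0; cleared 0 line(s) (total 0); column heights now [0 5 6 2 3 0 0], max=6
Test piece I rot2 at col 3 (width 4): heights before test = [0 5 6 2 3 0 0]; fits = True

Answer: yes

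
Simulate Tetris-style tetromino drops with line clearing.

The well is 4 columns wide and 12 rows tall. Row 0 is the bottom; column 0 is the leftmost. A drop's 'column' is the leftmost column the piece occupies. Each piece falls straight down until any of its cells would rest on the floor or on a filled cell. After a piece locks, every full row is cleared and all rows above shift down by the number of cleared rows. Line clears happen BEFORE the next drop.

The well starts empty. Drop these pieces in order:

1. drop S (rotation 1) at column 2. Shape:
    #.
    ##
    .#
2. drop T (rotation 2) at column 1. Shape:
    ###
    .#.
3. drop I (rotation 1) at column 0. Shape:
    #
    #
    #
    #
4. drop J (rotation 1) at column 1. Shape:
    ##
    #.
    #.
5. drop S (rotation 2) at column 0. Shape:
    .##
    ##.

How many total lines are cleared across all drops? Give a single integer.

Answer: 0

Derivation:
Drop 1: S rot1 at col 2 lands with bottom-row=0; cleared 0 line(s) (total 0); column heights now [0 0 3 2], max=3
Drop 2: T rot2 at col 1 lands with bottom-row=3; cleared 0 line(s) (total 0); column heights now [0 5 5 5], max=5
Drop 3: I rot1 at col 0 lands with bottom-row=0; cleared 0 line(s) (total 0); column heights now [4 5 5 5], max=5
Drop 4: J rot1 at col 1 lands with bottom-row=5; cleared 0 line(s) (total 0); column heights now [4 8 8 5], max=8
Drop 5: S rot2 at col 0 lands with bottom-row=8; cleared 0 line(s) (total 0); column heights now [9 10 10 5], max=10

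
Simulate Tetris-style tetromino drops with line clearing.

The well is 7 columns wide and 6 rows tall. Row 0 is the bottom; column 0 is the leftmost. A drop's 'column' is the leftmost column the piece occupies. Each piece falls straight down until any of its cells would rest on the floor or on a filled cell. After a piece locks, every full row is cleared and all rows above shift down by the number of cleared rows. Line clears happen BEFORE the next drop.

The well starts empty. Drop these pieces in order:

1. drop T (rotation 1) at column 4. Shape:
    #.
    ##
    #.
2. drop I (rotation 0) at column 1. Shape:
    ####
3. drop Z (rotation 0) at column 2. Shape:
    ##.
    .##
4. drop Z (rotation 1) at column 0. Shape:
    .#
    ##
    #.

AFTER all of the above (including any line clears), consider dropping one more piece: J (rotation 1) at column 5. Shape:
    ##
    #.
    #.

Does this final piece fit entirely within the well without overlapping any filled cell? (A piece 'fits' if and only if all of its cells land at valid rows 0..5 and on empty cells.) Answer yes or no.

Drop 1: T rot1 at col 4 lands with bottom-row=0; cleared 0 line(s) (total 0); column heights now [0 0 0 0 3 2 0], max=3
Drop 2: I rot0 at col 1 lands with bottom-row=3; cleared 0 line(s) (total 0); column heights now [0 4 4 4 4 2 0], max=4
Drop 3: Z rot0 at col 2 lands with bottom-row=4; cleared 0 line(s) (total 0); column heights now [0 4 6 6 5 2 0], max=6
Drop 4: Z rot1 at col 0 lands with bottom-row=3; cleared 0 line(s) (total 0); column heights now [5 6 6 6 5 2 0], max=6
Test piece J rot1 at col 5 (width 2): heights before test = [5 6 6 6 5 2 0]; fits = True

Answer: yes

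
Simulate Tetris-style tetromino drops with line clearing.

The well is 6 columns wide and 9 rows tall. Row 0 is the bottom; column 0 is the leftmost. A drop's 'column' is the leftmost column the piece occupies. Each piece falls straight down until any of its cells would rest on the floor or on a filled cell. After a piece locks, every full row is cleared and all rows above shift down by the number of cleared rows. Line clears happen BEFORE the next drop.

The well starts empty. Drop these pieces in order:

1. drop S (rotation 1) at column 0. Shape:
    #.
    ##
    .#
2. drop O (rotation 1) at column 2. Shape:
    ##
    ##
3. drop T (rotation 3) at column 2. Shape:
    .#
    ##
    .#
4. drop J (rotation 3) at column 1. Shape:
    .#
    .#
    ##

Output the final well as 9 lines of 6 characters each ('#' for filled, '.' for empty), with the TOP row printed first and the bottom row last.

Drop 1: S rot1 at col 0 lands with bottom-row=0; cleared 0 line(s) (total 0); column heights now [3 2 0 0 0 0], max=3
Drop 2: O rot1 at col 2 lands with bottom-row=0; cleared 0 line(s) (total 0); column heights now [3 2 2 2 0 0], max=3
Drop 3: T rot3 at col 2 lands with bottom-row=2; cleared 0 line(s) (total 0); column heights now [3 2 4 5 0 0], max=5
Drop 4: J rot3 at col 1 lands with bottom-row=4; cleared 0 line(s) (total 0); column heights now [3 5 7 5 0 0], max=7

Answer: ......
......
..#...
..#...
.###..
..##..
#..#..
####..
.###..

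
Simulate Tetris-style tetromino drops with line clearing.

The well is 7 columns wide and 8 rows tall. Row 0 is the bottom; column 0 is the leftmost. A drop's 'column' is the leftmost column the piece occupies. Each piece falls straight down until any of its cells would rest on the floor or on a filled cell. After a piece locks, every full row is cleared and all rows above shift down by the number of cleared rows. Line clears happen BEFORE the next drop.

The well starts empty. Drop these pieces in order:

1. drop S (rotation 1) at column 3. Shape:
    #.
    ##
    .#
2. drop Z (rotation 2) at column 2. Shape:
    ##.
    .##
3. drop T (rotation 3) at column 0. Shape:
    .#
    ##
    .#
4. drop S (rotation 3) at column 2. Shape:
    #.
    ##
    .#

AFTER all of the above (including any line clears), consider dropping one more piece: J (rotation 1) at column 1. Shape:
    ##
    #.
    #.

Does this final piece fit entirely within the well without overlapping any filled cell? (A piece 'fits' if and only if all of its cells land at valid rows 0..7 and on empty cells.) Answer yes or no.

Drop 1: S rot1 at col 3 lands with bottom-row=0; cleared 0 line(s) (total 0); column heights now [0 0 0 3 2 0 0], max=3
Drop 2: Z rot2 at col 2 lands with bottom-row=3; cleared 0 line(s) (total 0); column heights now [0 0 5 5 4 0 0], max=5
Drop 3: T rot3 at col 0 lands with bottom-row=0; cleared 0 line(s) (total 0); column heights now [2 3 5 5 4 0 0], max=5
Drop 4: S rot3 at col 2 lands with bottom-row=5; cleared 0 line(s) (total 0); column heights now [2 3 8 7 4 0 0], max=8
Test piece J rot1 at col 1 (width 2): heights before test = [2 3 8 7 4 0 0]; fits = False

Answer: no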